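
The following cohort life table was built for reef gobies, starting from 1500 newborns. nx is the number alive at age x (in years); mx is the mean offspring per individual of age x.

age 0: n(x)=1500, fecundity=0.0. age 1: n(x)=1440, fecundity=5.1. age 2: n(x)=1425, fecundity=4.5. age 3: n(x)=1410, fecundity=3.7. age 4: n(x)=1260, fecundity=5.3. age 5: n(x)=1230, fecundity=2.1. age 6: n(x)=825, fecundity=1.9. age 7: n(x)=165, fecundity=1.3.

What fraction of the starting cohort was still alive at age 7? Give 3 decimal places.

0.110

l_7 = n_7/n_0 = 165/1500 = 0.11 → 0.110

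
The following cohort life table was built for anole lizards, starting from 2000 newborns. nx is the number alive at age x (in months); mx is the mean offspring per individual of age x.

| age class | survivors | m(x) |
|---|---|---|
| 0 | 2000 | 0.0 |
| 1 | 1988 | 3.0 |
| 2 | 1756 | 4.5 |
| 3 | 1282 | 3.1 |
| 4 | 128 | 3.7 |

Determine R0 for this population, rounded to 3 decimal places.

9.157

lx = nx/n0 = nx/2000: 1, 0.994, 0.878, 0.641, 0.064
lx·mx by age: 0, 2.982, 3.951, 1.9871, 0.2368
R0 = Σ lx·mx = 9.1569 → 9.157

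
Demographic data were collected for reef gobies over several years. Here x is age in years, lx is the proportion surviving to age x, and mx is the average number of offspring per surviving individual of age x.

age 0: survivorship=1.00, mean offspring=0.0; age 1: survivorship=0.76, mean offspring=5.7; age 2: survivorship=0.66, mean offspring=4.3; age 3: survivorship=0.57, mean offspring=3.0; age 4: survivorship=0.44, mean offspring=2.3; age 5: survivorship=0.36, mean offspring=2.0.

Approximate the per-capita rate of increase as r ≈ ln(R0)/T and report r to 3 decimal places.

1.100

R0 = Σ lx·mx = 0 + 4.332 + 2.838 + 1.71 + 1.012 + 0.72 = 10.612
Σ x·lx·mx = 22.786; T = 22.786/10.612 = 2.14719…
r ≈ ln(R0)/T = ln(10.612)/2.14719… = 1.10003… → 1.100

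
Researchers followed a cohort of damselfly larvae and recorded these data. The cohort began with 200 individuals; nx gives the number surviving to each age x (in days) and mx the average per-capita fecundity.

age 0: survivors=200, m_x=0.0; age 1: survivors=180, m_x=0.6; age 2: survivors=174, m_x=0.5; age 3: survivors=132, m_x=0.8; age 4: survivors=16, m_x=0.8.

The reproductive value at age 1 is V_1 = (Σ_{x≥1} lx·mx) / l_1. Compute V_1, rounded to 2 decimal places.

lx = nx/n0 = nx/200: 1, 0.9, 0.87, 0.66, 0.08
lx·mx for x ≥ 1: 0.54, 0.435, 0.528, 0.064 → sum = 1.567
V_1 = 1.567 / l_1 = 1.567 / 0.9 = 1.741111… → 1.74

1.74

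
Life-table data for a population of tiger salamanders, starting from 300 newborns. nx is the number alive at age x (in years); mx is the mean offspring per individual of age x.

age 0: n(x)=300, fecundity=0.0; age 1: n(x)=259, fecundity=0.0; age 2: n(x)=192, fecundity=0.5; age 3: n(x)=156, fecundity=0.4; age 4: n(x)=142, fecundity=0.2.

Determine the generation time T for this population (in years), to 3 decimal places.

lx = nx/n0 = nx/300: 1, 0.86333…, 0.64, 0.52, 0.47333…
lx·mx: 0, 0, 0.32, 0.208, 0.094667… → R0 = 0.622667…
x·lx·mx: 0, 0, 0.64, 0.624, 0.378667… → Σ = 1.642667…
T = 1.642667… / 0.622667… = 2.638116… → 2.638

2.638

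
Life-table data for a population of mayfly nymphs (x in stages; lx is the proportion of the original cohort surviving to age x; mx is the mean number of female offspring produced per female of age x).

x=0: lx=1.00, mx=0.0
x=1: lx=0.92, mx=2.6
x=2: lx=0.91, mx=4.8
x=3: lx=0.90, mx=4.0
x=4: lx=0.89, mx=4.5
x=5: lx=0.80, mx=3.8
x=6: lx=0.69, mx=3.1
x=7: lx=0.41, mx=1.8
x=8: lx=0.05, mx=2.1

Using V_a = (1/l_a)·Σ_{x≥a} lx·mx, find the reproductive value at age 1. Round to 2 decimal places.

22.16

lx·mx for x ≥ 1: 2.392, 4.368, 3.6, 4.005, 3.04, 2.139, 0.738, 0.105 → sum = 20.387
V_1 = 20.387 / l_1 = 20.387 / 0.92 = 22.159783… → 22.16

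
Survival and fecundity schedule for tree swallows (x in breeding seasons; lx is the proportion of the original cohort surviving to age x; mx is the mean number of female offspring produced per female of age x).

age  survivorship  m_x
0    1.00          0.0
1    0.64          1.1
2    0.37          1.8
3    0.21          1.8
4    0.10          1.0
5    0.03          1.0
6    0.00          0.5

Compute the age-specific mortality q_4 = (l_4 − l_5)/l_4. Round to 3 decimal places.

0.700

q_4 = (l_4 − l_5) / l_4 = (0.1 − 0.03) / 0.1
     = 0.07 / 0.1 = 0.7 → 0.700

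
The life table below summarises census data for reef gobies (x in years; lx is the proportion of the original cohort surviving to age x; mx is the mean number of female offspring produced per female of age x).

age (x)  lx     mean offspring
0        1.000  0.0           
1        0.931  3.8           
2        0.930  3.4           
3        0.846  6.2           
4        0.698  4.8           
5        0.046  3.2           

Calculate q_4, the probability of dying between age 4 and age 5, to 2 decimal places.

q_4 = (l_4 − l_5) / l_4 = (0.698 − 0.046) / 0.698
     = 0.652 / 0.698 = 0.934097… → 0.93

0.93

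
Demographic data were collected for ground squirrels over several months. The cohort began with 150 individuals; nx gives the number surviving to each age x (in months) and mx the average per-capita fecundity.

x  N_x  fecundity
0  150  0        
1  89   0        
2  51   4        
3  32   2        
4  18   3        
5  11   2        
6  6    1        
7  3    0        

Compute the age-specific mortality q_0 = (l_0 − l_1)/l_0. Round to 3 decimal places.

lx = nx/n0 = nx/150: 1, 0.59333…, 0.34, 0.21333…, 0.12, 0.07333…, 0.04, 0.02
q_0 = (l_0 − l_1) / l_0 = (1 − 0.593333…) / 1
     = 0.406667… / 1 = 0.406667… → 0.407

0.407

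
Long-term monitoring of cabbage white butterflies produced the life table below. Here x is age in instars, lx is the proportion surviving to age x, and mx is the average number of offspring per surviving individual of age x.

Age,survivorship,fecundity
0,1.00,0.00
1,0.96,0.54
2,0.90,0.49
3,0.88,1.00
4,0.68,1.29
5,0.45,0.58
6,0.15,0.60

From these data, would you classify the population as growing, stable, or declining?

growing

R0 = Σ lx·mx = 0 + 0.5184 + 0.441 + 0.88 + 0.8772 + 0.261 + 0.09 = 3.0676
R0 > 1, so the population is growing.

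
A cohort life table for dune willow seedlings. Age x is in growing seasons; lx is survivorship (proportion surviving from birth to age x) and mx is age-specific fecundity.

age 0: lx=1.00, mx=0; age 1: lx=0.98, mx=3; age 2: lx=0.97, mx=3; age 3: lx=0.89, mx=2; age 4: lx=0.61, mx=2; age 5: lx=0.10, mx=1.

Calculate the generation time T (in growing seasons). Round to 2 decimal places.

2.18

lx·mx: 0, 2.94, 2.91, 1.78, 1.22, 0.1 → R0 = 8.95
x·lx·mx: 0, 2.94, 5.82, 5.34, 4.88, 0.5 → Σ = 19.48
T = 19.48 / 8.95 = 2.176536… → 2.18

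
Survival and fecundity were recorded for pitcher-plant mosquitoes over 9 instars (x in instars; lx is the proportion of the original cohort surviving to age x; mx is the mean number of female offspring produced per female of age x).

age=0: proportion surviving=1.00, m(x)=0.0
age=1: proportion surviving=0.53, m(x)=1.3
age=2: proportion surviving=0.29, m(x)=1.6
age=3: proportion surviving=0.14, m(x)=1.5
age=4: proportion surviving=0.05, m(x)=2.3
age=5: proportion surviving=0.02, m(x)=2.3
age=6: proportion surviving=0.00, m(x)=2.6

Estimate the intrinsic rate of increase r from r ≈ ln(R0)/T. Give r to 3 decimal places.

0.219

R0 = Σ lx·mx = 0 + 0.689 + 0.464 + 0.21 + 0.115 + 0.046 + 0 = 1.524
Σ x·lx·mx = 2.937; T = 2.937/1.524 = 1.92717…
r ≈ ln(R0)/T = ln(1.524)/1.92717… = 0.21863… → 0.219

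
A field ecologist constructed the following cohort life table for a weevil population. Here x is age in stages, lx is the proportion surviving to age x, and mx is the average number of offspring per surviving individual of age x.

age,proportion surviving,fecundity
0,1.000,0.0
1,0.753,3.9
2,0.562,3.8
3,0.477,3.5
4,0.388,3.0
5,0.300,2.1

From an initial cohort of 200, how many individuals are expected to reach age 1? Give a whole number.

Expected survivors = N0 · l_1 = 200 × 0.753 = 150.6 → 151

151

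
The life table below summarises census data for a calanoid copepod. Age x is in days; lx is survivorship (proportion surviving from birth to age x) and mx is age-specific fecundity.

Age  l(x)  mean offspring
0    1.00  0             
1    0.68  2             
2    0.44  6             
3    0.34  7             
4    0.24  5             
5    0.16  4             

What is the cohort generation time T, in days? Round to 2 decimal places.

lx·mx: 0, 1.36, 2.64, 2.38, 1.2, 0.64 → R0 = 8.22
x·lx·mx: 0, 1.36, 5.28, 7.14, 4.8, 3.2 → Σ = 21.78
T = 21.78 / 8.22 = 2.649635… → 2.65

2.65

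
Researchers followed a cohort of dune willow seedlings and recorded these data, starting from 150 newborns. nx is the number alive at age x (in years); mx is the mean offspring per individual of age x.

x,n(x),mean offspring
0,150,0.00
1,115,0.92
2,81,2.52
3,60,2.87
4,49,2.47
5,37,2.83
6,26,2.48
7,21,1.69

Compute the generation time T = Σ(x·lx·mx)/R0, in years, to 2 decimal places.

lx = nx/n0 = nx/150: 1, 0.76667…, 0.54, 0.4, 0.32667…, 0.24667…, 0.17333…, 0.14
lx·mx: 0, 0.705333…, 1.3608, 1.148, 0.806867…, 0.698067…, 0.429867…, 0.2366 → R0 = 5.385533…
x·lx·mx: 0, 0.705333…, 2.7216, 3.444, 3.227467…, 3.490333…, 2.5792…, 1.6562 → Σ = 17.824133…
T = 17.824133… / 5.385533… = 3.309632… → 3.31

3.31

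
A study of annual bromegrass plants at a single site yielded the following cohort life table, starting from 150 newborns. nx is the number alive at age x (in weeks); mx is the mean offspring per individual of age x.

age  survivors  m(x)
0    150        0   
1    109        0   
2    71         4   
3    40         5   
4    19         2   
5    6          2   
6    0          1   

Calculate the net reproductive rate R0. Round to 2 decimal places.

lx = nx/n0 = nx/150: 1, 0.72667…, 0.47333…, 0.26667…, 0.12667…, 0.04, 0
lx·mx by age: 0, 0, 1.893333…, 1.333333…, 0.253333…, 0.08, 0
R0 = Σ lx·mx = 3.56… → 3.56

3.56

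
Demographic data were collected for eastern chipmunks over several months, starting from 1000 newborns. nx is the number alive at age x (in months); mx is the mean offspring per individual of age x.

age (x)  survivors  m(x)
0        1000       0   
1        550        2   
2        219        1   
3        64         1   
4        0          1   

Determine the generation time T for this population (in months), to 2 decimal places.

1.25

lx = nx/n0 = nx/1000: 1, 0.55, 0.219, 0.064, 0
lx·mx: 0, 1.1, 0.219, 0.064, 0 → R0 = 1.383
x·lx·mx: 0, 1.1, 0.438, 0.192, 0 → Σ = 1.73
T = 1.73 / 1.383 = 1.250904… → 1.25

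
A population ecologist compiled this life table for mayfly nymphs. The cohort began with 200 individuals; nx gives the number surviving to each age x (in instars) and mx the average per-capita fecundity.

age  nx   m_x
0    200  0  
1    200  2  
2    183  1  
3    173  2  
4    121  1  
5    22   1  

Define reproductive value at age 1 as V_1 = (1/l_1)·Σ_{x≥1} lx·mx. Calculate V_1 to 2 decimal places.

lx = nx/n0 = nx/200: 1, 1, 0.915, 0.865, 0.605, 0.11
lx·mx for x ≥ 1: 2, 0.915, 1.73, 0.605, 0.11 → sum = 5.36
V_1 = 5.36 / l_1 = 5.36 / 1 = 5.36 → 5.36

5.36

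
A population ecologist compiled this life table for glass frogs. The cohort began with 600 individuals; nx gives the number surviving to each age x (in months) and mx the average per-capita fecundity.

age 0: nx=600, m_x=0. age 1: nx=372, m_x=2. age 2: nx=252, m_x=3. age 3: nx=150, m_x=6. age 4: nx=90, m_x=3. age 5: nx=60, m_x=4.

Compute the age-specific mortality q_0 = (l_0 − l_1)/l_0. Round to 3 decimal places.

0.380

lx = nx/n0 = nx/600: 1, 0.62, 0.42, 0.25, 0.15, 0.1
q_0 = (l_0 − l_1) / l_0 = (1 − 0.62) / 1
     = 0.38 / 1 = 0.38 → 0.380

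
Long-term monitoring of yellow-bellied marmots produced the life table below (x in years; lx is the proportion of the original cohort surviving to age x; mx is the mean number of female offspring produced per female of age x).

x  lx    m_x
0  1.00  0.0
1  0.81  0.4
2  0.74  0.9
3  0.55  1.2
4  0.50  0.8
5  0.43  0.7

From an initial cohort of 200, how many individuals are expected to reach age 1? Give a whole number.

Expected survivors = N0 · l_1 = 200 × 0.81 = 162 → 162

162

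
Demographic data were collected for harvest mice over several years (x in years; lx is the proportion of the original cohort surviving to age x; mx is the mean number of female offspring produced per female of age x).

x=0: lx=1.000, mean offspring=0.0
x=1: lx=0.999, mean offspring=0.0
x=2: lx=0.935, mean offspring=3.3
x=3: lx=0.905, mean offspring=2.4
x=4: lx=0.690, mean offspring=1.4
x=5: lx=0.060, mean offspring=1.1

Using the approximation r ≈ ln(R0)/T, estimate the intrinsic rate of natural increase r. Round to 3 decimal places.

R0 = Σ lx·mx = 0 + 0 + 3.0855 + 2.172 + 0.966 + 0.066 = 6.2895
Σ x·lx·mx = 16.881; T = 16.881/6.2895 = 2.684…
r ≈ ln(R0)/T = ln(6.2895)/2.684… = 0.68513… → 0.685

0.685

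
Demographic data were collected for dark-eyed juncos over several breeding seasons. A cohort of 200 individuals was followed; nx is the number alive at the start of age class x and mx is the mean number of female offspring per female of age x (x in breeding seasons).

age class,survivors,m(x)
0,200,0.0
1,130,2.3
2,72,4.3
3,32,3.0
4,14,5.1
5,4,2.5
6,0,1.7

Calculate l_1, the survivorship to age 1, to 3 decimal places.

0.650

l_1 = n_1/n_0 = 130/200 = 0.65 → 0.650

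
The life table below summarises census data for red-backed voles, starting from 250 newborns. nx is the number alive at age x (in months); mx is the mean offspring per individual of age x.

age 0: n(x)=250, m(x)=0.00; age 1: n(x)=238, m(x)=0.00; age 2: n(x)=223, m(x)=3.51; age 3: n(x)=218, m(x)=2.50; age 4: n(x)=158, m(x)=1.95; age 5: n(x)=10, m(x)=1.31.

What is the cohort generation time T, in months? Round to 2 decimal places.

2.73

lx = nx/n0 = nx/250: 1, 0.952, 0.892, 0.872, 0.632, 0.04
lx·mx: 0, 0, 3.13092, 2.18, 1.2324, 0.0524 → R0 = 6.59572
x·lx·mx: 0, 0, 6.26184, 6.54, 4.9296, 0.262 → Σ = 17.99344
T = 17.99344 / 6.59572 = 2.728048… → 2.73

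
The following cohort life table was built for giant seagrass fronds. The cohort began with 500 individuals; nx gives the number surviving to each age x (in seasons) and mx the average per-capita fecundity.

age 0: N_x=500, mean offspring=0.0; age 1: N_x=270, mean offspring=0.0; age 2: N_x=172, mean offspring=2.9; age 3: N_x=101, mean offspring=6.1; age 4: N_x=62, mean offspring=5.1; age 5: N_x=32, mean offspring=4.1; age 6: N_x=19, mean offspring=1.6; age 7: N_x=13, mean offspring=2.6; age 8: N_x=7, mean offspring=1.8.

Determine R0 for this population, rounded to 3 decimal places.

lx = nx/n0 = nx/500: 1, 0.54, 0.344, 0.202, 0.124, 0.064, 0.038, 0.026, 0.014
lx·mx by age: 0, 0, 0.9976, 1.2322, 0.6324, 0.2624, 0.0608, 0.0676, 0.0252
R0 = Σ lx·mx = 3.2782 → 3.278

3.278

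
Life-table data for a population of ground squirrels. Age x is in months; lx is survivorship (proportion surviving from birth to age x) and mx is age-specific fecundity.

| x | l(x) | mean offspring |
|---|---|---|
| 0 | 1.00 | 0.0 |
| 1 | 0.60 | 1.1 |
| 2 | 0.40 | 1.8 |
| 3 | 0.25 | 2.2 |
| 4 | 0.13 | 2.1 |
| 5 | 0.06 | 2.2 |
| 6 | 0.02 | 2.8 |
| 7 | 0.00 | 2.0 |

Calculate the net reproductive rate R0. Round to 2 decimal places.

2.39

lx·mx by age: 0, 0.66, 0.72, 0.55, 0.273, 0.132, 0.056, 0
R0 = Σ lx·mx = 2.391 → 2.39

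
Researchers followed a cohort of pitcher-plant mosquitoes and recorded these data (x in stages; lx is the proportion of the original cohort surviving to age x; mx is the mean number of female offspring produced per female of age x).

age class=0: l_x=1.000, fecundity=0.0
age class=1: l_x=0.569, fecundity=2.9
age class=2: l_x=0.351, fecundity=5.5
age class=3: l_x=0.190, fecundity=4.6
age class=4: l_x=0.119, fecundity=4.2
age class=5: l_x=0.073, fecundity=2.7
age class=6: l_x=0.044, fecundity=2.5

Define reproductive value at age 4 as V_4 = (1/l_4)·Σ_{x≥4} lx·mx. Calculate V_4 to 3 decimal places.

lx·mx for x ≥ 4: 0.4998, 0.1971, 0.11 → sum = 0.8069
V_4 = 0.8069 / l_4 = 0.8069 / 0.119 = 6.780672… → 6.781

6.781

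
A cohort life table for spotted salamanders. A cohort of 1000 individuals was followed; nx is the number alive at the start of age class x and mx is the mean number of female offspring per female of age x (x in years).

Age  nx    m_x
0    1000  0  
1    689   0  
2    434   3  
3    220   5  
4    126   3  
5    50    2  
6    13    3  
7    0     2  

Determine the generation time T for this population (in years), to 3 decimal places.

2.792

lx = nx/n0 = nx/1000: 1, 0.689, 0.434, 0.22, 0.126, 0.05, 0.013, 0
lx·mx: 0, 0, 1.302, 1.1, 0.378, 0.1, 0.039, 0 → R0 = 2.919
x·lx·mx: 0, 0, 2.604, 3.3, 1.512, 0.5, 0.234, 0 → Σ = 8.15
T = 8.15 / 2.919 = 2.792052… → 2.792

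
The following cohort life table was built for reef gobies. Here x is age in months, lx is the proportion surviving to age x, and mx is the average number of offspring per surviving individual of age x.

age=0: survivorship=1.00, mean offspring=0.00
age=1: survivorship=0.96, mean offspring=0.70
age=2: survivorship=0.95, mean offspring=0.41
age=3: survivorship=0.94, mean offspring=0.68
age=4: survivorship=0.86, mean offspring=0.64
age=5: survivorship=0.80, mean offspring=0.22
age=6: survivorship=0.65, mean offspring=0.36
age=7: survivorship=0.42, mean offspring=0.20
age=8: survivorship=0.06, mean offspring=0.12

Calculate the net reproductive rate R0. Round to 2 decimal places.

lx·mx by age: 0, 0.672, 0.3895, 0.6392, 0.5504, 0.176, 0.234, 0.084, 0.0072
R0 = Σ lx·mx = 2.7523 → 2.75

2.75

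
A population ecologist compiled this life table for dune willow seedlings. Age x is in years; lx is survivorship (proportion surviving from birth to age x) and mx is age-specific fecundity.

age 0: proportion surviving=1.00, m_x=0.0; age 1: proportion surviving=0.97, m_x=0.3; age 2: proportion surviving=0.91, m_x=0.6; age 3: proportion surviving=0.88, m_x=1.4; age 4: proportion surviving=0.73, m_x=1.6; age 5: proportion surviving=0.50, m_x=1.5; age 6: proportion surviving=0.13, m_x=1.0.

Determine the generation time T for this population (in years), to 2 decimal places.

lx·mx: 0, 0.291, 0.546, 1.232, 1.168, 0.75, 0.13 → R0 = 4.117
x·lx·mx: 0, 0.291, 1.092, 3.696, 4.672, 3.75, 0.78 → Σ = 14.281
T = 14.281 / 4.117 = 3.468788… → 3.47

3.47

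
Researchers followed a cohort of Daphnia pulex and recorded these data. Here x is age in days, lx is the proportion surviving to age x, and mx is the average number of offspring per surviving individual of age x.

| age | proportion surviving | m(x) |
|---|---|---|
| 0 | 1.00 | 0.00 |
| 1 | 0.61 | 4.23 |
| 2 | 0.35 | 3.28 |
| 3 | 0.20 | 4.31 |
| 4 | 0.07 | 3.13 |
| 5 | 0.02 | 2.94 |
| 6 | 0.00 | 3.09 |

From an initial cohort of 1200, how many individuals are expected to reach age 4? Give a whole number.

Expected survivors = N0 · l_4 = 1200 × 0.07 = 84 → 84

84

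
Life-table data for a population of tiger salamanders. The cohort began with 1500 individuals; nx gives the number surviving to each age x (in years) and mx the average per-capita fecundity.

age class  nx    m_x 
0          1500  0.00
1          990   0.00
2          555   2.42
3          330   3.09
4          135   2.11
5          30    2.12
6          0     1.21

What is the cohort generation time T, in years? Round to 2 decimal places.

lx = nx/n0 = nx/1500: 1, 0.66, 0.37, 0.22, 0.09, 0.02, 0
lx·mx: 0, 0, 0.8954, 0.6798, 0.1899, 0.0424, 0 → R0 = 1.8075
x·lx·mx: 0, 0, 1.7908, 2.0394, 0.7596, 0.212, 0 → Σ = 4.8018
T = 4.8018 / 1.8075 = 2.656598… → 2.66

2.66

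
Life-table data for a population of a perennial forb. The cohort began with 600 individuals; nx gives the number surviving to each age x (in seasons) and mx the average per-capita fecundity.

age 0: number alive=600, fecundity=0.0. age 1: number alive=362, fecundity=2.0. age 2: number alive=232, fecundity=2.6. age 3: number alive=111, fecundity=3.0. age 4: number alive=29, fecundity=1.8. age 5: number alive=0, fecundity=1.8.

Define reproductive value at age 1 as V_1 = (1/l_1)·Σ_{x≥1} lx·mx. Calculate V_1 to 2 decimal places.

lx = nx/n0 = nx/600: 1, 0.60333…, 0.38667…, 0.185, 0.04833…, 0
lx·mx for x ≥ 1: 1.206667…, 1.005333…, 0.555, 0.087…, 0 → sum = 2.854…
V_1 = 2.854… / l_1 = 2.854… / 0.603333… = 4.730387… → 4.73

4.73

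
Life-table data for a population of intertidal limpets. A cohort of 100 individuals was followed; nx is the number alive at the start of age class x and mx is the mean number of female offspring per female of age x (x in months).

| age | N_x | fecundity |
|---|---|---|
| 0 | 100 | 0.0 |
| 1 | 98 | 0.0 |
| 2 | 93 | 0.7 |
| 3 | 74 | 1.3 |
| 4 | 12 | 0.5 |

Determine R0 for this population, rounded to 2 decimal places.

1.67

lx = nx/n0 = nx/100: 1, 0.98, 0.93, 0.74, 0.12
lx·mx by age: 0, 0, 0.651, 0.962, 0.06
R0 = Σ lx·mx = 1.673 → 1.67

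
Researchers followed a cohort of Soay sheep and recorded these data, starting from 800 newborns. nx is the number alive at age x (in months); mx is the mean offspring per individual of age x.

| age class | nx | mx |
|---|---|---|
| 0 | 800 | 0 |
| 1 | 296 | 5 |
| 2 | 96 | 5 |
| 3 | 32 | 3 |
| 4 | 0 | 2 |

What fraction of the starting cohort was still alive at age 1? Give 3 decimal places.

0.370

l_1 = n_1/n_0 = 296/800 = 0.37 → 0.370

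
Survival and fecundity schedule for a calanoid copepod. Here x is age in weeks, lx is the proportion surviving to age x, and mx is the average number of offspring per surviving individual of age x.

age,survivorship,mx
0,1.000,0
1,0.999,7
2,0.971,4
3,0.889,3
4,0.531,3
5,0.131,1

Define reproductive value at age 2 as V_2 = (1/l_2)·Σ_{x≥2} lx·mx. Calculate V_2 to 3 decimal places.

8.522

lx·mx for x ≥ 2: 3.884, 2.667, 1.593, 0.131 → sum = 8.275
V_2 = 8.275 / l_2 = 8.275 / 0.971 = 8.522142… → 8.522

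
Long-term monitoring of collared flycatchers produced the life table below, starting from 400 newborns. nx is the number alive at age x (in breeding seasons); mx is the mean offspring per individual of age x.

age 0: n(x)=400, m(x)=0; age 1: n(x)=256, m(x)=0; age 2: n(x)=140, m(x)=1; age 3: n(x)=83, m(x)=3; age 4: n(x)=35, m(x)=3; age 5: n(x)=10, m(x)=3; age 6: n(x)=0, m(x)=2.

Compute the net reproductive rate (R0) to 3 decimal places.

lx = nx/n0 = nx/400: 1, 0.64, 0.35, 0.2075, 0.0875, 0.025, 0
lx·mx by age: 0, 0, 0.35, 0.6225, 0.2625, 0.075, 0
R0 = Σ lx·mx = 1.31 → 1.310

1.310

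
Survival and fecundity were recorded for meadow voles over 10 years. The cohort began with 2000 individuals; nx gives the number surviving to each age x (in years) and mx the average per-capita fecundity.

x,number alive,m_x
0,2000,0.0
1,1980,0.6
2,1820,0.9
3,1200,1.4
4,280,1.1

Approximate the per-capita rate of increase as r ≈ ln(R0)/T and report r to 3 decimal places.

lx = nx/n0 = nx/2000: 1, 0.99, 0.91, 0.6, 0.14
R0 = Σ lx·mx = 0 + 0.594 + 0.819 + 0.84 + 0.154 = 2.407
Σ x·lx·mx = 5.368; T = 5.368/2.407 = 2.23016…
r ≈ ln(R0)/T = ln(2.407)/2.23016… = 0.39386… → 0.394

0.394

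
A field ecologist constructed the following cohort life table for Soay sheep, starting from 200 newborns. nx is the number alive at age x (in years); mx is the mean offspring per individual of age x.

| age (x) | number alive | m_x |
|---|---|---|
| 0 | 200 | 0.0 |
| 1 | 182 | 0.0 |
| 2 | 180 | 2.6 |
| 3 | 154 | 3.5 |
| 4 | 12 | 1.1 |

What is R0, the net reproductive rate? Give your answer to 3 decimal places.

5.101

lx = nx/n0 = nx/200: 1, 0.91, 0.9, 0.77, 0.06
lx·mx by age: 0, 0, 2.34, 2.695, 0.066
R0 = Σ lx·mx = 5.101 → 5.101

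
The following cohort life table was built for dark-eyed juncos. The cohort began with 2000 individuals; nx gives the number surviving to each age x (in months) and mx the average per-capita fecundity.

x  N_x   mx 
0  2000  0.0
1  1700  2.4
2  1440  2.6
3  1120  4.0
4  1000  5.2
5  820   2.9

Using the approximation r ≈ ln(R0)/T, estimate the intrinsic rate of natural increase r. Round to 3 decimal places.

0.791

lx = nx/n0 = nx/2000: 1, 0.85, 0.72, 0.56, 0.5, 0.41
R0 = Σ lx·mx = 0 + 2.04 + 1.872 + 2.24 + 2.6 + 1.189 = 9.941
Σ x·lx·mx = 28.849; T = 28.849/9.941 = 2.90202…
r ≈ ln(R0)/T = ln(9.941)/2.90202… = 0.7914… → 0.791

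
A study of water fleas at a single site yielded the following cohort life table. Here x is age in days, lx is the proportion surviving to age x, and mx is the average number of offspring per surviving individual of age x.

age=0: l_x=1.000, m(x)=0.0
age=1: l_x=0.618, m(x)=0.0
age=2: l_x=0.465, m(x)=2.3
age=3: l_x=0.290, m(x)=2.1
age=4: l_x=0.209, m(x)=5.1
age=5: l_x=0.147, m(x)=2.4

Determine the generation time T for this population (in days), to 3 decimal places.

3.227

lx·mx: 0, 0, 1.0695, 0.609, 1.0659, 0.3528 → R0 = 3.0972
x·lx·mx: 0, 0, 2.139, 1.827, 4.2636, 1.764 → Σ = 9.9936
T = 9.9936 / 3.0972 = 3.226656… → 3.227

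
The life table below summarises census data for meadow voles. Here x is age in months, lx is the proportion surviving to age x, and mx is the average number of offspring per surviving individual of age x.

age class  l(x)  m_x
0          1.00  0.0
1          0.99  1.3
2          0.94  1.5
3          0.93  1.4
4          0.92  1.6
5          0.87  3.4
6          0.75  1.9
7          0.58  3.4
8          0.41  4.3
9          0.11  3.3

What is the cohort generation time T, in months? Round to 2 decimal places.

4.90

lx·mx: 0, 1.287, 1.41, 1.302, 1.472, 2.958, 1.425, 1.972, 1.763, 0.363 → R0 = 13.952
x·lx·mx: 0, 1.287, 2.82, 3.906, 5.888, 14.79, 8.55, 13.804, 14.104, 3.267 → Σ = 68.416
T = 68.416 / 13.952 = 4.90367… → 4.90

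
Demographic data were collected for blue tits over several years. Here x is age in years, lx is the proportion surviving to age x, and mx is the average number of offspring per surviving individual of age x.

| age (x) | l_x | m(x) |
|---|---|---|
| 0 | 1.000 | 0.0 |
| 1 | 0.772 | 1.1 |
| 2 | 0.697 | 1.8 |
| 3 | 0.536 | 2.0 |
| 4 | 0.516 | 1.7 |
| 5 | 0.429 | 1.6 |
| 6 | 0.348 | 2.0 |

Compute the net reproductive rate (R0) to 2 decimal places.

lx·mx by age: 0, 0.8492, 1.2546, 1.072, 0.8772, 0.6864, 0.696
R0 = Σ lx·mx = 5.4354 → 5.44

5.44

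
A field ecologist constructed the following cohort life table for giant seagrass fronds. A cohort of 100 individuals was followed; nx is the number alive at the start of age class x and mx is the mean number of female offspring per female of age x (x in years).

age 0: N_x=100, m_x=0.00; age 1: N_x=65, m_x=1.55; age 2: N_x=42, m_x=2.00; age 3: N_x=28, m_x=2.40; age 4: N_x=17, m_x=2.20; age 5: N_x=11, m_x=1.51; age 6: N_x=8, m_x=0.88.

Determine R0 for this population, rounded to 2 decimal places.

3.13

lx = nx/n0 = nx/100: 1, 0.65, 0.42, 0.28, 0.17, 0.11, 0.08
lx·mx by age: 0, 1.0075, 0.84, 0.672, 0.374, 0.1661, 0.0704
R0 = Σ lx·mx = 3.13 → 3.13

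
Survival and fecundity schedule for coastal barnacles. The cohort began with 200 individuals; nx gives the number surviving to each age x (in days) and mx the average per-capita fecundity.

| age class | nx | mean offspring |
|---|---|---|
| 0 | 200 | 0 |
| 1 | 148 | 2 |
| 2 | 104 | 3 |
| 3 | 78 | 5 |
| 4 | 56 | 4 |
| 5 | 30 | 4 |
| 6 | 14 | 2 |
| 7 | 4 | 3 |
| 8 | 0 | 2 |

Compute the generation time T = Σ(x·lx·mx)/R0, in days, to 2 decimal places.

lx = nx/n0 = nx/200: 1, 0.74, 0.52, 0.39, 0.28, 0.15, 0.07, 0.02, 0
lx·mx: 0, 1.48, 1.56, 1.95, 1.12, 0.6, 0.14, 0.06, 0 → R0 = 6.91
x·lx·mx: 0, 1.48, 3.12, 5.85, 4.48, 3, 0.84, 0.42, 0 → Σ = 19.19
T = 19.19 / 6.91 = 2.777135… → 2.78

2.78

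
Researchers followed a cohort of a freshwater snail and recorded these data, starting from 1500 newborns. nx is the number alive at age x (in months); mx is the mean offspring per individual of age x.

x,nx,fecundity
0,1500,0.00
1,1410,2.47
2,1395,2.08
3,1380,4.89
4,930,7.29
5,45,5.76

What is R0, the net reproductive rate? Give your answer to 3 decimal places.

lx = nx/n0 = nx/1500: 1, 0.94, 0.93, 0.92, 0.62, 0.03
lx·mx by age: 0, 2.3218, 1.9344, 4.4988, 4.5198, 0.1728
R0 = Σ lx·mx = 13.4476 → 13.448

13.448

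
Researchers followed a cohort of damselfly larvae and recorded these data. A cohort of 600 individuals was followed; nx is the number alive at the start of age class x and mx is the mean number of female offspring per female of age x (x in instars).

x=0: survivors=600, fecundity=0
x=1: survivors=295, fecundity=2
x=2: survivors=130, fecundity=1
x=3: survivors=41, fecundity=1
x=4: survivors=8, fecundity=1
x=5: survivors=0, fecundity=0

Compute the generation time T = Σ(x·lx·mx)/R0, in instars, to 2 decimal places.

lx = nx/n0 = nx/600: 1, 0.49167…, 0.21667…, 0.06833…, 0.01333…, 0
lx·mx: 0, 0.983333…, 0.216667…, 0.068333…, 0.013333…, 0 → R0 = 1.281667…
x·lx·mx: 0, 0.983333…, 0.433333…, 0.205…, 0.053333…, 0 → Σ = 1.675…
T = 1.675… / 1.281667… = 1.306892… → 1.31

1.31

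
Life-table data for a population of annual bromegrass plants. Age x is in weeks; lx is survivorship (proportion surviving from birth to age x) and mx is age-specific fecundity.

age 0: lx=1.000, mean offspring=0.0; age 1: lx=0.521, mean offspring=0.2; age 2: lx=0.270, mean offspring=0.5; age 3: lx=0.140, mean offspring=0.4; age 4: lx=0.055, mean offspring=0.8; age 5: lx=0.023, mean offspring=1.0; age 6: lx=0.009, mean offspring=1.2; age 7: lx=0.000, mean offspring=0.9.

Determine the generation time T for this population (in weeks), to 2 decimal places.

2.41

lx·mx: 0, 0.1042, 0.135, 0.056, 0.044, 0.023, 0.0108, 0 → R0 = 0.373
x·lx·mx: 0, 0.1042, 0.27, 0.168, 0.176, 0.115, 0.0648, 0 → Σ = 0.898
T = 0.898 / 0.373 = 2.407507… → 2.41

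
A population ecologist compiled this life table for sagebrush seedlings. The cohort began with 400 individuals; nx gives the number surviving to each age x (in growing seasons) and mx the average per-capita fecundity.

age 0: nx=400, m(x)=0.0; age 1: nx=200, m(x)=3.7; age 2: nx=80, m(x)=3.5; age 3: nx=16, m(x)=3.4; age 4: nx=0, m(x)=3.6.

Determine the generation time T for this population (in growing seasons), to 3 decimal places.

lx = nx/n0 = nx/400: 1, 0.5, 0.2, 0.04, 0
lx·mx: 0, 1.85, 0.7, 0.136, 0 → R0 = 2.686
x·lx·mx: 0, 1.85, 1.4, 0.408, 0 → Σ = 3.658
T = 3.658 / 2.686 = 1.361876… → 1.362

1.362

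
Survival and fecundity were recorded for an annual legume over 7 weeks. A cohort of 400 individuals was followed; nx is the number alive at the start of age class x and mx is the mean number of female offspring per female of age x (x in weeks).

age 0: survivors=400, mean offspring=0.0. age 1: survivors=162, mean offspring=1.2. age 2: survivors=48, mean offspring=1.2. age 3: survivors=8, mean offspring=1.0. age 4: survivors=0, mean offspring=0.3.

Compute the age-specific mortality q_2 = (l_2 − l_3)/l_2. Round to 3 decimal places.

lx = nx/n0 = nx/400: 1, 0.405, 0.12, 0.02, 0
q_2 = (l_2 − l_3) / l_2 = (0.12 − 0.02) / 0.12
     = 0.1 / 0.12 = 0.833333… → 0.833

0.833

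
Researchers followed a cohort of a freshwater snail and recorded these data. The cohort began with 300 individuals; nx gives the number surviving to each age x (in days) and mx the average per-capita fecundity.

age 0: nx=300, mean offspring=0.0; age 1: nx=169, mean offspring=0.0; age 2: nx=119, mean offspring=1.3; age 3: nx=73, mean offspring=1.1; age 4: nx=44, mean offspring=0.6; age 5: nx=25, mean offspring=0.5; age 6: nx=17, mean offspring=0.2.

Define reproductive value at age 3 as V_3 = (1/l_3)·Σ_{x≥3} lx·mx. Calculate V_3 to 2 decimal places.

1.68

lx = nx/n0 = nx/300: 1, 0.56333…, 0.39667…, 0.24333…, 0.14667…, 0.08333…, 0.05667…
lx·mx for x ≥ 3: 0.267667…, 0.088…, 0.041667…, 0.011333… → sum = 0.408667…
V_3 = 0.408667… / l_3 = 0.408667… / 0.243333… = 1.679452… → 1.68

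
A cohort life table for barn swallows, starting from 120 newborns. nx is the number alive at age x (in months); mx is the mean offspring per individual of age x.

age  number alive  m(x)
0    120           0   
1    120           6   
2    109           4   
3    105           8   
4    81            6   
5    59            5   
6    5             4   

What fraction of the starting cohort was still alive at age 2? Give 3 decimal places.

l_2 = n_2/n_0 = 109/120 = 0.908333… → 0.908

0.908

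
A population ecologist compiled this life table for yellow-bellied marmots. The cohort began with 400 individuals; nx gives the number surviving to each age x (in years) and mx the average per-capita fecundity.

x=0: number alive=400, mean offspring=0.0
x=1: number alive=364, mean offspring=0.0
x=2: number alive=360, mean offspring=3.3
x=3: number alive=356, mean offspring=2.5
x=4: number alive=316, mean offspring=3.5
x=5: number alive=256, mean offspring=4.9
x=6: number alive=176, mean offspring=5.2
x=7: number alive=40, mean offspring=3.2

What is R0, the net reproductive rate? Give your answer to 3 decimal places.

lx = nx/n0 = nx/400: 1, 0.91, 0.9, 0.89, 0.79, 0.64, 0.44, 0.1
lx·mx by age: 0, 0, 2.97, 2.225, 2.765, 3.136, 2.288, 0.32
R0 = Σ lx·mx = 13.704 → 13.704

13.704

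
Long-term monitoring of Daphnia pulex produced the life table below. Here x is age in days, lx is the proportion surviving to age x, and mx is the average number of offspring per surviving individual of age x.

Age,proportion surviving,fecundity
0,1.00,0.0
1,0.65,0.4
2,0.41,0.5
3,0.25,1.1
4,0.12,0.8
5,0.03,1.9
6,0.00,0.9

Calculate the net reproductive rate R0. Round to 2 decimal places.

lx·mx by age: 0, 0.26, 0.205, 0.275, 0.096, 0.057, 0
R0 = Σ lx·mx = 0.893 → 0.89

0.89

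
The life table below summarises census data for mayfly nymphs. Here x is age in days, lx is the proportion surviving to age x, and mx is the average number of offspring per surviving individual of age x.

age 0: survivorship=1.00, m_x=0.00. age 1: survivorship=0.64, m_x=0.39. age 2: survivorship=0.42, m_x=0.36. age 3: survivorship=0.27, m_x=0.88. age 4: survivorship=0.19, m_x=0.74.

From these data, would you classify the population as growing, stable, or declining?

declining

R0 = Σ lx·mx = 0 + 0.2496 + 0.1512 + 0.2376 + 0.1406 = 0.779
R0 < 1, so the population is declining.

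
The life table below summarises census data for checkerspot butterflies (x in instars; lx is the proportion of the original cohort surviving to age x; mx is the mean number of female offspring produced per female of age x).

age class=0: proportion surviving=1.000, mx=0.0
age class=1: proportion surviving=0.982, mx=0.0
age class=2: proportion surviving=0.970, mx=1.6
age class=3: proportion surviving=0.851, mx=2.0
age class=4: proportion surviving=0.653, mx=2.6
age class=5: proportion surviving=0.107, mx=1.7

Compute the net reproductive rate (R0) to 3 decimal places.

lx·mx by age: 0, 0, 1.552, 1.702, 1.6978, 0.1819
R0 = Σ lx·mx = 5.1337 → 5.134

5.134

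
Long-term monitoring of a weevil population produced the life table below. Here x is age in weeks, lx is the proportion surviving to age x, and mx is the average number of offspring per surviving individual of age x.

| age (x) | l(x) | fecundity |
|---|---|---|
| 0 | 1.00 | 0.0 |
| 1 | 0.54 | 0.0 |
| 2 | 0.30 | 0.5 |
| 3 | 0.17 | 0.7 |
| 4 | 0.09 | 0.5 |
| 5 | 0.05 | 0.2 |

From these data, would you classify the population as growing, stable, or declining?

declining

R0 = Σ lx·mx = 0 + 0 + 0.15 + 0.119 + 0.045 + 0.01 = 0.324
R0 < 1, so the population is declining.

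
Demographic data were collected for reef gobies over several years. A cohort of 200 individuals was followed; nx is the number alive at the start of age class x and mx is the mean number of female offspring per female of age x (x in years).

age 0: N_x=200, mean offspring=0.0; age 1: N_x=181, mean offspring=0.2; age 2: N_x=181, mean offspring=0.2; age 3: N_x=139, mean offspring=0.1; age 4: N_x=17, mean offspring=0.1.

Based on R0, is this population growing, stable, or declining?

lx = nx/n0 = nx/200: 1, 0.905, 0.905, 0.695, 0.085
R0 = Σ lx·mx = 0 + 0.181 + 0.181 + 0.0695 + 0.0085 = 0.44
R0 < 1, so the population is declining.

declining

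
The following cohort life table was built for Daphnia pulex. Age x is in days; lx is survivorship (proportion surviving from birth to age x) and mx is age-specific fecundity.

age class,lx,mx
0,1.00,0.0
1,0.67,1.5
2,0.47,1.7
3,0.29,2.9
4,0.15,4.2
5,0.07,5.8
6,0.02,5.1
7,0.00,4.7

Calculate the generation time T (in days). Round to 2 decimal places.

2.72

lx·mx: 0, 1.005, 0.799, 0.841, 0.63, 0.406, 0.102, 0 → R0 = 3.783
x·lx·mx: 0, 1.005, 1.598, 2.523, 2.52, 2.03, 0.612, 0 → Σ = 10.288
T = 10.288 / 3.783 = 2.719535… → 2.72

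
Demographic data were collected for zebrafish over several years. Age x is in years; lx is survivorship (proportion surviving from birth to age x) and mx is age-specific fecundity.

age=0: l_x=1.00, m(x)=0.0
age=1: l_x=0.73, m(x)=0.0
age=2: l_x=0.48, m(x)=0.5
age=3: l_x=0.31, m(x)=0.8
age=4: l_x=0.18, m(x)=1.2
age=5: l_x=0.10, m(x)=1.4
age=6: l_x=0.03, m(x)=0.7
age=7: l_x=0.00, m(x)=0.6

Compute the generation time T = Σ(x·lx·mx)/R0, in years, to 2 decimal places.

lx·mx: 0, 0, 0.24, 0.248, 0.216, 0.14, 0.021, 0 → R0 = 0.865
x·lx·mx: 0, 0, 0.48, 0.744, 0.864, 0.7, 0.126, 0 → Σ = 2.914
T = 2.914 / 0.865 = 3.368786… → 3.37

3.37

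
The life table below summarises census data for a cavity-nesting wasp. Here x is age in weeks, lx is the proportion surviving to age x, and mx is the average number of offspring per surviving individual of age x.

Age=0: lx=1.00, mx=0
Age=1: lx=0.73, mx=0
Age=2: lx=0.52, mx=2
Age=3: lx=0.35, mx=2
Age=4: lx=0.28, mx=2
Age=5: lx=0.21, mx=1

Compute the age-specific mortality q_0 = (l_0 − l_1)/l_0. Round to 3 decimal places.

q_0 = (l_0 − l_1) / l_0 = (1 − 0.73) / 1
     = 0.27 / 1 = 0.27 → 0.270

0.270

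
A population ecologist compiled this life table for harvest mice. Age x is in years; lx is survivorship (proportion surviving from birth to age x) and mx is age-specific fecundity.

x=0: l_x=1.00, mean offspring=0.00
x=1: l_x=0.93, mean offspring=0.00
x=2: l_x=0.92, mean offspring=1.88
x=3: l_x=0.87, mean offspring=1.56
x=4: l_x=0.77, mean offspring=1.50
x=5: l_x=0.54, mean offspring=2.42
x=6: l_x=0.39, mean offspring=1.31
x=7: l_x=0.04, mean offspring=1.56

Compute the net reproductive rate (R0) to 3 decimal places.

lx·mx by age: 0, 0, 1.7296, 1.3572, 1.155, 1.3068, 0.5109, 0.0624
R0 = Σ lx·mx = 6.1219 → 6.122

6.122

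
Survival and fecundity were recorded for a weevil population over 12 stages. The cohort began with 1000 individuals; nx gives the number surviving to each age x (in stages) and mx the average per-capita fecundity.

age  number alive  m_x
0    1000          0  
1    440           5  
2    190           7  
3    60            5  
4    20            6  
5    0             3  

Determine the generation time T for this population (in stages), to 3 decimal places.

1.580

lx = nx/n0 = nx/1000: 1, 0.44, 0.19, 0.06, 0.02, 0
lx·mx: 0, 2.2, 1.33, 0.3, 0.12, 0 → R0 = 3.95
x·lx·mx: 0, 2.2, 2.66, 0.9, 0.48, 0 → Σ = 6.24
T = 6.24 / 3.95 = 1.579747… → 1.580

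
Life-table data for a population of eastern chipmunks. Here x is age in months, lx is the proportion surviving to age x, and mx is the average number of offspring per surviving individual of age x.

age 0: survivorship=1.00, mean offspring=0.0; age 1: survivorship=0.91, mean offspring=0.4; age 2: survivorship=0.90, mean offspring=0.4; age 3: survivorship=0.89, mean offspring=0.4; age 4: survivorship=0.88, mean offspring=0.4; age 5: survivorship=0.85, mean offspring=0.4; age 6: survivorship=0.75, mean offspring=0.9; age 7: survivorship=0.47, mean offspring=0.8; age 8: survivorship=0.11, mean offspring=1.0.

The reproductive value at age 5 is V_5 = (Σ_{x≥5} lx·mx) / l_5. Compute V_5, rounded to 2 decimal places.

1.77

lx·mx for x ≥ 5: 0.34, 0.675, 0.376, 0.11 → sum = 1.501
V_5 = 1.501 / l_5 = 1.501 / 0.85 = 1.765882… → 1.77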